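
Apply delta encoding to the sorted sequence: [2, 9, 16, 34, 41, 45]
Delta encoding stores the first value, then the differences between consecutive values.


First value: 2
Deltas:
  9 - 2 = 7
  16 - 9 = 7
  34 - 16 = 18
  41 - 34 = 7
  45 - 41 = 4


Delta encoded: [2, 7, 7, 18, 7, 4]


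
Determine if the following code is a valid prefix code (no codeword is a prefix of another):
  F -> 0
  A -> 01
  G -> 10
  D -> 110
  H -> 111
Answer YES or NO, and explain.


Checking each pair (does one codeword prefix another?):
  F='0' vs A='01': prefix -- VIOLATION

NO -- this is NOT a valid prefix code. F (0) is a prefix of A (01).


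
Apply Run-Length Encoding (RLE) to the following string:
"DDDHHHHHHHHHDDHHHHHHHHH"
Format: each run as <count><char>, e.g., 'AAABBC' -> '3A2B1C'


Scanning runs left to right:
  i=0: run of 'D' x 3 -> '3D'
  i=3: run of 'H' x 9 -> '9H'
  i=12: run of 'D' x 2 -> '2D'
  i=14: run of 'H' x 9 -> '9H'

RLE = 3D9H2D9H


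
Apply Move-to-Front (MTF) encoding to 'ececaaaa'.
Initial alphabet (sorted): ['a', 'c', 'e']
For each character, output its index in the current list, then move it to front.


MTF encoding:
'e': index 2 in ['a', 'c', 'e'] -> ['e', 'a', 'c']
'c': index 2 in ['e', 'a', 'c'] -> ['c', 'e', 'a']
'e': index 1 in ['c', 'e', 'a'] -> ['e', 'c', 'a']
'c': index 1 in ['e', 'c', 'a'] -> ['c', 'e', 'a']
'a': index 2 in ['c', 'e', 'a'] -> ['a', 'c', 'e']
'a': index 0 in ['a', 'c', 'e'] -> ['a', 'c', 'e']
'a': index 0 in ['a', 'c', 'e'] -> ['a', 'c', 'e']
'a': index 0 in ['a', 'c', 'e'] -> ['a', 'c', 'e']


Output: [2, 2, 1, 1, 2, 0, 0, 0]


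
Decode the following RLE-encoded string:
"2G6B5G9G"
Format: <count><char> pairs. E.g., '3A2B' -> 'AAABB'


Expanding each <count><char> pair:
  2G -> 'GG'
  6B -> 'BBBBBB'
  5G -> 'GGGGG'
  9G -> 'GGGGGGGGG'

Decoded = GGBBBBBBGGGGGGGGGGGGGG


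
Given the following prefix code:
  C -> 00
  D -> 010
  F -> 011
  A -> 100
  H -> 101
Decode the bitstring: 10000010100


Decoding step by step:
Bits 100 -> A
Bits 00 -> C
Bits 010 -> D
Bits 100 -> A


Decoded message: ACDA


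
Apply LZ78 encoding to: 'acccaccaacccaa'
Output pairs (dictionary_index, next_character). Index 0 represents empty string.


LZ78 encoding steps:
Dictionary: {0: ''}
Step 1: w='' (idx 0), next='a' -> output (0, 'a'), add 'a' as idx 1
Step 2: w='' (idx 0), next='c' -> output (0, 'c'), add 'c' as idx 2
Step 3: w='c' (idx 2), next='c' -> output (2, 'c'), add 'cc' as idx 3
Step 4: w='a' (idx 1), next='c' -> output (1, 'c'), add 'ac' as idx 4
Step 5: w='c' (idx 2), next='a' -> output (2, 'a'), add 'ca' as idx 5
Step 6: w='ac' (idx 4), next='c' -> output (4, 'c'), add 'acc' as idx 6
Step 7: w='ca' (idx 5), next='a' -> output (5, 'a'), add 'caa' as idx 7


Encoded: [(0, 'a'), (0, 'c'), (2, 'c'), (1, 'c'), (2, 'a'), (4, 'c'), (5, 'a')]


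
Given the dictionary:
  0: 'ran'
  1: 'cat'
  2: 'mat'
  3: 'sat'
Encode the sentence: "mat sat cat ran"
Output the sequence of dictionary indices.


Look up each word in the dictionary:
  'mat' -> 2
  'sat' -> 3
  'cat' -> 1
  'ran' -> 0

Encoded: [2, 3, 1, 0]


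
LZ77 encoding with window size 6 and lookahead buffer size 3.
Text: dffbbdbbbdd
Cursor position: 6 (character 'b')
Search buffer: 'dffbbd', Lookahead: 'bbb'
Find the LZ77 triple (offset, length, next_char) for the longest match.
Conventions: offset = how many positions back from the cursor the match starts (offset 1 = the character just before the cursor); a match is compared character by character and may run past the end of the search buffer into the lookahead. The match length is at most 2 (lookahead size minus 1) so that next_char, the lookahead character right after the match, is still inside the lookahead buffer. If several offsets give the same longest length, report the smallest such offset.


Try each offset into the search buffer:
  offset=1 (pos 5, char 'd'): match length 0
  offset=2 (pos 4, char 'b'): match length 1
  offset=3 (pos 3, char 'b'): match length 2
  offset=4 (pos 2, char 'f'): match length 0
  offset=5 (pos 1, char 'f'): match length 0
  offset=6 (pos 0, char 'd'): match length 0
Longest match has length 2 at offset 3.
next_char = character at position 6 + 2 = 8 -> 'b'

Best match: offset=3, length=2 (matching 'bb' starting at position 3)
LZ77 triple: (3, 2, 'b')


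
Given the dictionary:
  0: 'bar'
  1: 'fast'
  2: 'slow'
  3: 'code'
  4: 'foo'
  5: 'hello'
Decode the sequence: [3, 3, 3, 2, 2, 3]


Look up each index in the dictionary:
  3 -> 'code'
  3 -> 'code'
  3 -> 'code'
  2 -> 'slow'
  2 -> 'slow'
  3 -> 'code'

Decoded: "code code code slow slow code"


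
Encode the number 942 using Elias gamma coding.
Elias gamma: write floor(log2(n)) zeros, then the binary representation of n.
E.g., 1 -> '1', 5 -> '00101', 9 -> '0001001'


num_bits = floor(log2(942)) + 1 = 10
leading_zeros = num_bits - 1 = 9
binary(942) = 1110101110

Elias gamma(942) = '000000000' + '1110101110' = 0000000001110101110 (19 bits)


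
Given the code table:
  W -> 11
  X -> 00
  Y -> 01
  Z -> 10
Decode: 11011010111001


Decoding:
11 -> W
01 -> Y
10 -> Z
10 -> Z
11 -> W
10 -> Z
01 -> Y


Result: WYZZWZY


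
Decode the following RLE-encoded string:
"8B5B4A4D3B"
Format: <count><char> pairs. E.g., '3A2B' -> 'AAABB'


Expanding each <count><char> pair:
  8B -> 'BBBBBBBB'
  5B -> 'BBBBB'
  4A -> 'AAAA'
  4D -> 'DDDD'
  3B -> 'BBB'

Decoded = BBBBBBBBBBBBBAAAADDDDBBB


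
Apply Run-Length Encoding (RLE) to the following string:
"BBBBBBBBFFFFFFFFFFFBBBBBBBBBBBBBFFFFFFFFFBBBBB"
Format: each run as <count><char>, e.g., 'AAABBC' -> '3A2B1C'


Scanning runs left to right:
  i=0: run of 'B' x 8 -> '8B'
  i=8: run of 'F' x 11 -> '11F'
  i=19: run of 'B' x 13 -> '13B'
  i=32: run of 'F' x 9 -> '9F'
  i=41: run of 'B' x 5 -> '5B'

RLE = 8B11F13B9F5B


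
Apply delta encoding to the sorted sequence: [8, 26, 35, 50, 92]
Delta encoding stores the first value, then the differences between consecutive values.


First value: 8
Deltas:
  26 - 8 = 18
  35 - 26 = 9
  50 - 35 = 15
  92 - 50 = 42


Delta encoded: [8, 18, 9, 15, 42]


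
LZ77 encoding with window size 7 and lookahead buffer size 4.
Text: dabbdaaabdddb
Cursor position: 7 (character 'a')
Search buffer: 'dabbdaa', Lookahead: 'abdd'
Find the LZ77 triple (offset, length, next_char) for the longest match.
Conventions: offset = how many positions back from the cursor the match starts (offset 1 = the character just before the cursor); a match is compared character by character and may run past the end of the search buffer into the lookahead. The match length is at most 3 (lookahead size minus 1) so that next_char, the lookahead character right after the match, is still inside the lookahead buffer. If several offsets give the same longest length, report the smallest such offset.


Try each offset into the search buffer:
  offset=1 (pos 6, char 'a'): match length 1
  offset=2 (pos 5, char 'a'): match length 1
  offset=3 (pos 4, char 'd'): match length 0
  offset=4 (pos 3, char 'b'): match length 0
  offset=5 (pos 2, char 'b'): match length 0
  offset=6 (pos 1, char 'a'): match length 2
  offset=7 (pos 0, char 'd'): match length 0
Longest match has length 2 at offset 6.
next_char = character at position 7 + 2 = 9 -> 'd'

Best match: offset=6, length=2 (matching 'ab' starting at position 1)
LZ77 triple: (6, 2, 'd')


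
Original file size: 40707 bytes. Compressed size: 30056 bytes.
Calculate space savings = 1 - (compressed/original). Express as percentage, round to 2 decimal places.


ratio = compressed/original = 30056/40707 = 0.73835
savings = 1 - ratio = 1 - 0.73835 = 0.26165
as a percentage: 0.26165 * 100 = 26.17%

Space savings = 1 - 30056/40707 = 26.17%


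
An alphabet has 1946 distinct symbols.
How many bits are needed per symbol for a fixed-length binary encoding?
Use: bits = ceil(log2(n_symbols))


log2(1946) = 10.9263
Bracket: 2^10 = 1024 < 1946 <= 2^11 = 2048
So ceil(log2(1946)) = 11

bits = ceil(log2(1946)) = ceil(10.9263) = 11 bits


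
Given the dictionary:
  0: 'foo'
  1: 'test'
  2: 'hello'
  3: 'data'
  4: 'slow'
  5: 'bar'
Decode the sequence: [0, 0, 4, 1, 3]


Look up each index in the dictionary:
  0 -> 'foo'
  0 -> 'foo'
  4 -> 'slow'
  1 -> 'test'
  3 -> 'data'

Decoded: "foo foo slow test data"


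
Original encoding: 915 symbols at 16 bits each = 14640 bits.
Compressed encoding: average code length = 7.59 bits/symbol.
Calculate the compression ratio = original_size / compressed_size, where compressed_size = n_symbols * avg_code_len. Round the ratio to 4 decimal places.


original_size = n_symbols * orig_bits = 915 * 16 = 14640 bits
compressed_size = n_symbols * avg_code_len = 915 * 7.59 = 6944.85 bits
ratio = original_size / compressed_size = 14640 / 6944.85 = 2.108

Compression ratio = 2.108


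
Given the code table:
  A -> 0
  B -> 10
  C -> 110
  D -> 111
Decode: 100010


Decoding:
10 -> B
0 -> A
0 -> A
10 -> B


Result: BAAB


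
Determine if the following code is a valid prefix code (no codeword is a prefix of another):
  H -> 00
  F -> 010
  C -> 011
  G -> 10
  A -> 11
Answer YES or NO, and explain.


Checking each pair (does one codeword prefix another?):
  H='00' vs F='010': no prefix
  H='00' vs C='011': no prefix
  H='00' vs G='10': no prefix
  H='00' vs A='11': no prefix
  F='010' vs H='00': no prefix
  F='010' vs C='011': no prefix
  F='010' vs G='10': no prefix
  F='010' vs A='11': no prefix
  C='011' vs H='00': no prefix
  C='011' vs F='010': no prefix
  C='011' vs G='10': no prefix
  C='011' vs A='11': no prefix
  G='10' vs H='00': no prefix
  G='10' vs F='010': no prefix
  G='10' vs C='011': no prefix
  G='10' vs A='11': no prefix
  A='11' vs H='00': no prefix
  A='11' vs F='010': no prefix
  A='11' vs C='011': no prefix
  A='11' vs G='10': no prefix
No violation found over all pairs.

YES -- this is a valid prefix code. No codeword is a prefix of any other codeword.


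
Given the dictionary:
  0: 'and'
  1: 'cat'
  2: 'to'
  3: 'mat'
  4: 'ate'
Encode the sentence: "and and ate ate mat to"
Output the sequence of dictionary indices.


Look up each word in the dictionary:
  'and' -> 0
  'and' -> 0
  'ate' -> 4
  'ate' -> 4
  'mat' -> 3
  'to' -> 2

Encoded: [0, 0, 4, 4, 3, 2]


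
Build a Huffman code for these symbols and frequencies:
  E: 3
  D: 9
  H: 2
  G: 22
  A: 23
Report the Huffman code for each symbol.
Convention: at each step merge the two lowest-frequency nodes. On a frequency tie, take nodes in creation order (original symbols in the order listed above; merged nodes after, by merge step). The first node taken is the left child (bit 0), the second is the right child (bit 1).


Huffman tree construction:
Step 1: Merge H(2) + E(3) = 5
Step 2: Merge (H+E)(5) + D(9) = 14
Step 3: Merge ((H+E)+D)(14) + G(22) = 36
Step 4: Merge A(23) + (((H+E)+D)+G)(36) = 59
Read each symbol's code off the tree from the root (left child = 0, right child = 1).

Codes:
  E: 1001 (length 4)
  D: 101 (length 3)
  H: 1000 (length 4)
  G: 11 (length 2)
  A: 0 (length 1)
Average code length: 114/59 = 1.9322 bits/symbol


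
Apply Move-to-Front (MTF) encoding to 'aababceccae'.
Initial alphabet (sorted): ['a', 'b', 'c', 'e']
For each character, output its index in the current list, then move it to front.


MTF encoding:
'a': index 0 in ['a', 'b', 'c', 'e'] -> ['a', 'b', 'c', 'e']
'a': index 0 in ['a', 'b', 'c', 'e'] -> ['a', 'b', 'c', 'e']
'b': index 1 in ['a', 'b', 'c', 'e'] -> ['b', 'a', 'c', 'e']
'a': index 1 in ['b', 'a', 'c', 'e'] -> ['a', 'b', 'c', 'e']
'b': index 1 in ['a', 'b', 'c', 'e'] -> ['b', 'a', 'c', 'e']
'c': index 2 in ['b', 'a', 'c', 'e'] -> ['c', 'b', 'a', 'e']
'e': index 3 in ['c', 'b', 'a', 'e'] -> ['e', 'c', 'b', 'a']
'c': index 1 in ['e', 'c', 'b', 'a'] -> ['c', 'e', 'b', 'a']
'c': index 0 in ['c', 'e', 'b', 'a'] -> ['c', 'e', 'b', 'a']
'a': index 3 in ['c', 'e', 'b', 'a'] -> ['a', 'c', 'e', 'b']
'e': index 2 in ['a', 'c', 'e', 'b'] -> ['e', 'a', 'c', 'b']


Output: [0, 0, 1, 1, 1, 2, 3, 1, 0, 3, 2]


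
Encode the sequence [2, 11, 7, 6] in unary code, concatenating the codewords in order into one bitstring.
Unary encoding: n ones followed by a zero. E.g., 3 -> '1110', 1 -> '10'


Encode each number as n ones followed by a terminating 0:
  2 -> 110 (3 bits)
  11 -> 111111111110 (12 bits)
  7 -> 11111110 (8 bits)
  6 -> 1111110 (7 bits)
Total length = 3 + 12 + 8 + 7 = 30 bits.

Unary([2, 11, 7, 6]) = 110111111111110111111101111110 (30 bits)


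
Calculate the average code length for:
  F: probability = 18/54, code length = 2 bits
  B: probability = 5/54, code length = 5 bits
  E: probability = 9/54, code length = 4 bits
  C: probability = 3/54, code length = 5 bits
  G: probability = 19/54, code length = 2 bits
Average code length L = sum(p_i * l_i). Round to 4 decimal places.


Weighted contributions p_i * l_i:
  F: (18/54) * 2 = 36/54
  B: (5/54) * 5 = 25/54
  E: (9/54) * 4 = 36/54
  C: (3/54) * 5 = 15/54
  G: (19/54) * 2 = 38/54
Sum = (36 + 25 + 36 + 15 + 38)/54 = 150/54

L = 150/54 = 2.7778 bits/symbol


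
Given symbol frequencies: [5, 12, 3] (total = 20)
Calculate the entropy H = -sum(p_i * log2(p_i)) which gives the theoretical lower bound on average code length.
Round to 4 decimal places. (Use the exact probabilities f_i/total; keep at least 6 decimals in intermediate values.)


Per-symbol terms -p_i * log2(p_i) with p_i = f_i/20:
  p = 5/20 = 0.250000: log2(p) = -2.000000, -p*log2(p) = 0.500000
  p = 12/20 = 0.600000: log2(p) = -0.736966, -p*log2(p) = 0.442179
  p = 3/20 = 0.150000: log2(p) = -2.736966, -p*log2(p) = 0.410545
H = 0.500000 + 0.442179 + 0.410545 = 1.352724

H = 1.3527 bits/symbol


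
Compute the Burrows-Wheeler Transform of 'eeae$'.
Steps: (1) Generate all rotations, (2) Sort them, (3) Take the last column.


Rotations (sorted):
  0: $eeae -> last char: e
  1: ae$ee -> last char: e
  2: e$eea -> last char: a
  3: eae$e -> last char: e
  4: eeae$ -> last char: $


BWT = eeae$


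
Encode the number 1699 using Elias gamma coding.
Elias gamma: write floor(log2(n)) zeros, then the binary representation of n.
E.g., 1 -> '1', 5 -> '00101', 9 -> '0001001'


num_bits = floor(log2(1699)) + 1 = 11
leading_zeros = num_bits - 1 = 10
binary(1699) = 11010100011

Elias gamma(1699) = '0000000000' + '11010100011' = 000000000011010100011 (21 bits)


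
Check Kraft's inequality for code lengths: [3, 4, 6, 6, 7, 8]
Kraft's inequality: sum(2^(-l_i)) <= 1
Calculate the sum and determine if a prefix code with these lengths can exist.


Sum = 2^(-3) + 2^(-4) + 2^(-6) + 2^(-6) + 2^(-7) + 2^(-8)
    = 0.125 + 0.0625 + 0.015625 + 0.015625 + 0.0078125 + 0.00390625
    = 59/256 = 0.23046875
Since 0.23046875 <= 1, Kraft's inequality IS satisfied.
A prefix code with these lengths CAN exist.

Kraft sum = 0.23046875. Satisfied.


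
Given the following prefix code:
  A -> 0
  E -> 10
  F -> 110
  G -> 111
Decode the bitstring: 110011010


Decoding step by step:
Bits 110 -> F
Bits 0 -> A
Bits 110 -> F
Bits 10 -> E


Decoded message: FAFE


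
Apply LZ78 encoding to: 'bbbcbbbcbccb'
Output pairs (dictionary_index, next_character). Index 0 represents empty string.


LZ78 encoding steps:
Dictionary: {0: ''}
Step 1: w='' (idx 0), next='b' -> output (0, 'b'), add 'b' as idx 1
Step 2: w='b' (idx 1), next='b' -> output (1, 'b'), add 'bb' as idx 2
Step 3: w='' (idx 0), next='c' -> output (0, 'c'), add 'c' as idx 3
Step 4: w='bb' (idx 2), next='b' -> output (2, 'b'), add 'bbb' as idx 4
Step 5: w='c' (idx 3), next='b' -> output (3, 'b'), add 'cb' as idx 5
Step 6: w='c' (idx 3), next='c' -> output (3, 'c'), add 'cc' as idx 6
Step 7: w='b' (idx 1), end of input -> output (1, '')


Encoded: [(0, 'b'), (1, 'b'), (0, 'c'), (2, 'b'), (3, 'b'), (3, 'c'), (1, '')]


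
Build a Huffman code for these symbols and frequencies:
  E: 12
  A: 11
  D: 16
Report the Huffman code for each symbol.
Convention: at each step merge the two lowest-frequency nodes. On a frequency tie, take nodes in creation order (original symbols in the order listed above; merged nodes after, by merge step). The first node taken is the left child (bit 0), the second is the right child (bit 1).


Huffman tree construction:
Step 1: Merge A(11) + E(12) = 23
Step 2: Merge D(16) + (A+E)(23) = 39
Read each symbol's code off the tree from the root (left child = 0, right child = 1).

Codes:
  E: 11 (length 2)
  A: 10 (length 2)
  D: 0 (length 1)
Average code length: 62/39 = 1.5897 bits/symbol


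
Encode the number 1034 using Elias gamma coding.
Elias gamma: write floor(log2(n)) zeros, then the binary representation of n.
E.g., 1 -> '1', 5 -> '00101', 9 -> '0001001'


num_bits = floor(log2(1034)) + 1 = 11
leading_zeros = num_bits - 1 = 10
binary(1034) = 10000001010

Elias gamma(1034) = '0000000000' + '10000001010' = 000000000010000001010 (21 bits)


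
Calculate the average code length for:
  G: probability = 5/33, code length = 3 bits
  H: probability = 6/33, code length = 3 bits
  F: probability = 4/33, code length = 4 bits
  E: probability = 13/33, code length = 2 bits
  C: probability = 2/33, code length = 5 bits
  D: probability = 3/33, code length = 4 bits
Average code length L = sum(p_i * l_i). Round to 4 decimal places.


Weighted contributions p_i * l_i:
  G: (5/33) * 3 = 15/33
  H: (6/33) * 3 = 18/33
  F: (4/33) * 4 = 16/33
  E: (13/33) * 2 = 26/33
  C: (2/33) * 5 = 10/33
  D: (3/33) * 4 = 12/33
Sum = (15 + 18 + 16 + 26 + 10 + 12)/33 = 97/33

L = 97/33 = 2.9394 bits/symbol


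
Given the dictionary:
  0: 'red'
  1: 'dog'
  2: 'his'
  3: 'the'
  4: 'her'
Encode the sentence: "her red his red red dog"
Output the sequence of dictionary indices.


Look up each word in the dictionary:
  'her' -> 4
  'red' -> 0
  'his' -> 2
  'red' -> 0
  'red' -> 0
  'dog' -> 1

Encoded: [4, 0, 2, 0, 0, 1]


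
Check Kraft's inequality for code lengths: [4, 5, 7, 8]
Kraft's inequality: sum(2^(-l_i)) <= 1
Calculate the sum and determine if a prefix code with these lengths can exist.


Sum = 2^(-4) + 2^(-5) + 2^(-7) + 2^(-8)
    = 0.0625 + 0.03125 + 0.0078125 + 0.00390625
    = 27/256 = 0.10546875
Since 0.10546875 <= 1, Kraft's inequality IS satisfied.
A prefix code with these lengths CAN exist.

Kraft sum = 0.10546875. Satisfied.


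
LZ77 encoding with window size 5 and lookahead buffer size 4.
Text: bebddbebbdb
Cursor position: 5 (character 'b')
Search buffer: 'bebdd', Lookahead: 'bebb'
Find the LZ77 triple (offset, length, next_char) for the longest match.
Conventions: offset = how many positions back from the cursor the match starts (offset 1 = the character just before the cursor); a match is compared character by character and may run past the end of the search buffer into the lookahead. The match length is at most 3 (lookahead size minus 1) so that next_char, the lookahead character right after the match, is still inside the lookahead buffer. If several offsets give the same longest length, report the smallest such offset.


Try each offset into the search buffer:
  offset=1 (pos 4, char 'd'): match length 0
  offset=2 (pos 3, char 'd'): match length 0
  offset=3 (pos 2, char 'b'): match length 1
  offset=4 (pos 1, char 'e'): match length 0
  offset=5 (pos 0, char 'b'): match length 3
Longest match has length 3 at offset 5.
next_char = character at position 5 + 3 = 8 -> 'b'

Best match: offset=5, length=3 (matching 'beb' starting at position 0)
LZ77 triple: (5, 3, 'b')


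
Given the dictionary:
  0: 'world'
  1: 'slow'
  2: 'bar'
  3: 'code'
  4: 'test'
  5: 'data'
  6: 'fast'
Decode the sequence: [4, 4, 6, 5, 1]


Look up each index in the dictionary:
  4 -> 'test'
  4 -> 'test'
  6 -> 'fast'
  5 -> 'data'
  1 -> 'slow'

Decoded: "test test fast data slow"


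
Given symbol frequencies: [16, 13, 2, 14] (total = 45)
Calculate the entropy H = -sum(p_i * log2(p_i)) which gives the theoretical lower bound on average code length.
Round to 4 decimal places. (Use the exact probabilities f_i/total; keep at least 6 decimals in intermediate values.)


Per-symbol terms -p_i * log2(p_i) with p_i = f_i/45:
  p = 16/45 = 0.355556: log2(p) = -1.491853, -p*log2(p) = 0.530437
  p = 13/45 = 0.288889: log2(p) = -1.791413, -p*log2(p) = 0.517519
  p = 2/45 = 0.044444: log2(p) = -4.491853, -p*log2(p) = 0.199638
  p = 14/45 = 0.311111: log2(p) = -1.684498, -p*log2(p) = 0.524066
H = 0.530437 + 0.517519 + 0.199638 + 0.524066 = 1.771660

H = 1.7717 bits/symbol


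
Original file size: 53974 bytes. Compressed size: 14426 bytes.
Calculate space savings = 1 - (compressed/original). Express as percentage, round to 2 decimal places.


ratio = compressed/original = 14426/53974 = 0.267277
savings = 1 - ratio = 1 - 0.267277 = 0.732723
as a percentage: 0.732723 * 100 = 73.27%

Space savings = 1 - 14426/53974 = 73.27%


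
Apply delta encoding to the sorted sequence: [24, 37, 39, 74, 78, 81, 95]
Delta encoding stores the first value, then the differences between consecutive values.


First value: 24
Deltas:
  37 - 24 = 13
  39 - 37 = 2
  74 - 39 = 35
  78 - 74 = 4
  81 - 78 = 3
  95 - 81 = 14


Delta encoded: [24, 13, 2, 35, 4, 3, 14]


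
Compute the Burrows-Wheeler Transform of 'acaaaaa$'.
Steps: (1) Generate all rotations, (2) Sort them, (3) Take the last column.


Rotations (sorted):
  0: $acaaaaa -> last char: a
  1: a$acaaaa -> last char: a
  2: aa$acaaa -> last char: a
  3: aaa$acaa -> last char: a
  4: aaaa$aca -> last char: a
  5: aaaaa$ac -> last char: c
  6: acaaaaa$ -> last char: $
  7: caaaaa$a -> last char: a


BWT = aaaaac$a


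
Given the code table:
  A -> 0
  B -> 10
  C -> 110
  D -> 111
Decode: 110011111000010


Decoding:
110 -> C
0 -> A
111 -> D
110 -> C
0 -> A
0 -> A
0 -> A
10 -> B


Result: CADCAAAB


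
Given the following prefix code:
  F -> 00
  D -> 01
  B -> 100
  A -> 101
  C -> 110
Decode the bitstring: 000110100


Decoding step by step:
Bits 00 -> F
Bits 01 -> D
Bits 101 -> A
Bits 00 -> F


Decoded message: FDAF


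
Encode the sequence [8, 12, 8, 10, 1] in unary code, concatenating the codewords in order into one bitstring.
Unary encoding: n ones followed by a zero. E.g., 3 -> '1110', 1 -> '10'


Encode each number as n ones followed by a terminating 0:
  8 -> 111111110 (9 bits)
  12 -> 1111111111110 (13 bits)
  8 -> 111111110 (9 bits)
  10 -> 11111111110 (11 bits)
  1 -> 10 (2 bits)
Total length = 9 + 13 + 9 + 11 + 2 = 44 bits.

Unary([8, 12, 8, 10, 1]) = 11111111011111111111101111111101111111111010 (44 bits)


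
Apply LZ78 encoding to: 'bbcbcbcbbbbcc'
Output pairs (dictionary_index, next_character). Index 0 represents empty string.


LZ78 encoding steps:
Dictionary: {0: ''}
Step 1: w='' (idx 0), next='b' -> output (0, 'b'), add 'b' as idx 1
Step 2: w='b' (idx 1), next='c' -> output (1, 'c'), add 'bc' as idx 2
Step 3: w='bc' (idx 2), next='b' -> output (2, 'b'), add 'bcb' as idx 3
Step 4: w='' (idx 0), next='c' -> output (0, 'c'), add 'c' as idx 4
Step 5: w='b' (idx 1), next='b' -> output (1, 'b'), add 'bb' as idx 5
Step 6: w='bb' (idx 5), next='c' -> output (5, 'c'), add 'bbc' as idx 6
Step 7: w='c' (idx 4), end of input -> output (4, '')


Encoded: [(0, 'b'), (1, 'c'), (2, 'b'), (0, 'c'), (1, 'b'), (5, 'c'), (4, '')]


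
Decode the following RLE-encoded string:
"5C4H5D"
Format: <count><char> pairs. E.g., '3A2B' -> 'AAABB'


Expanding each <count><char> pair:
  5C -> 'CCCCC'
  4H -> 'HHHH'
  5D -> 'DDDDD'

Decoded = CCCCCHHHHDDDDD


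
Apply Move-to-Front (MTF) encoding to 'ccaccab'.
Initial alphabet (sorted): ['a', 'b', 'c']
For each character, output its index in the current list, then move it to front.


MTF encoding:
'c': index 2 in ['a', 'b', 'c'] -> ['c', 'a', 'b']
'c': index 0 in ['c', 'a', 'b'] -> ['c', 'a', 'b']
'a': index 1 in ['c', 'a', 'b'] -> ['a', 'c', 'b']
'c': index 1 in ['a', 'c', 'b'] -> ['c', 'a', 'b']
'c': index 0 in ['c', 'a', 'b'] -> ['c', 'a', 'b']
'a': index 1 in ['c', 'a', 'b'] -> ['a', 'c', 'b']
'b': index 2 in ['a', 'c', 'b'] -> ['b', 'a', 'c']


Output: [2, 0, 1, 1, 0, 1, 2]


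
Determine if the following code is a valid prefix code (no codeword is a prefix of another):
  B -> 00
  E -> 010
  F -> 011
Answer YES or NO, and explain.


Checking each pair (does one codeword prefix another?):
  B='00' vs E='010': no prefix
  B='00' vs F='011': no prefix
  E='010' vs B='00': no prefix
  E='010' vs F='011': no prefix
  F='011' vs B='00': no prefix
  F='011' vs E='010': no prefix
No violation found over all pairs.

YES -- this is a valid prefix code. No codeword is a prefix of any other codeword.


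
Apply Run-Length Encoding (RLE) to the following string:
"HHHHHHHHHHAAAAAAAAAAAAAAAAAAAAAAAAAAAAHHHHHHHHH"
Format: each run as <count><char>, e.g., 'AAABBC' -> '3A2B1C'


Scanning runs left to right:
  i=0: run of 'H' x 10 -> '10H'
  i=10: run of 'A' x 28 -> '28A'
  i=38: run of 'H' x 9 -> '9H'

RLE = 10H28A9H


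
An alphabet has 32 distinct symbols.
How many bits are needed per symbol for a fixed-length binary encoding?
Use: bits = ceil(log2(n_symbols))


log2(32) = 5.0
Bracket: 2^4 = 16 < 32 <= 2^5 = 32
So ceil(log2(32)) = 5

bits = ceil(log2(32)) = ceil(5.0) = 5 bits


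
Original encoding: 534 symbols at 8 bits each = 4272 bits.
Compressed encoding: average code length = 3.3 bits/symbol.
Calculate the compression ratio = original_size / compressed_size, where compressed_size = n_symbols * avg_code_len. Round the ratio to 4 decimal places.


original_size = n_symbols * orig_bits = 534 * 8 = 4272 bits
compressed_size = n_symbols * avg_code_len = 534 * 3.3 = 1762.2 bits
ratio = original_size / compressed_size = 4272 / 1762.2 = 2.4242

Compression ratio = 2.4242


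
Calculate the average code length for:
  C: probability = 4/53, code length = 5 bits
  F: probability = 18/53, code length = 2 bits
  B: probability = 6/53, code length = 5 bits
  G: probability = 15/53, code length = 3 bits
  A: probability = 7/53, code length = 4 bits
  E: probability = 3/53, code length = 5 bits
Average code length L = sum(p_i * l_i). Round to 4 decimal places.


Weighted contributions p_i * l_i:
  C: (4/53) * 5 = 20/53
  F: (18/53) * 2 = 36/53
  B: (6/53) * 5 = 30/53
  G: (15/53) * 3 = 45/53
  A: (7/53) * 4 = 28/53
  E: (3/53) * 5 = 15/53
Sum = (20 + 36 + 30 + 45 + 28 + 15)/53 = 174/53

L = 174/53 = 3.2830 bits/symbol


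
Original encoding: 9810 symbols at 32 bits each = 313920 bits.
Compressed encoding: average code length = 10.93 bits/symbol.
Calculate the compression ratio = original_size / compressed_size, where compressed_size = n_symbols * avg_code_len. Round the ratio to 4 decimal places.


original_size = n_symbols * orig_bits = 9810 * 32 = 313920 bits
compressed_size = n_symbols * avg_code_len = 9810 * 10.93 = 107223.3 bits
ratio = original_size / compressed_size = 313920 / 107223.3 = 2.9277

Compression ratio = 2.9277


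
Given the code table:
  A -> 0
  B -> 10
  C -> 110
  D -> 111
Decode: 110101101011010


Decoding:
110 -> C
10 -> B
110 -> C
10 -> B
110 -> C
10 -> B


Result: CBCBCB


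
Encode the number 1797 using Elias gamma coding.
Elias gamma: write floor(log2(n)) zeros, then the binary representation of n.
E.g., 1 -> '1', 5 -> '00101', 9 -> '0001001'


num_bits = floor(log2(1797)) + 1 = 11
leading_zeros = num_bits - 1 = 10
binary(1797) = 11100000101

Elias gamma(1797) = '0000000000' + '11100000101' = 000000000011100000101 (21 bits)


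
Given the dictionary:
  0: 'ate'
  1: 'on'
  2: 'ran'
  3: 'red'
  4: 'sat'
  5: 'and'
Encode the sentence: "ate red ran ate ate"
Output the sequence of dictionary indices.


Look up each word in the dictionary:
  'ate' -> 0
  'red' -> 3
  'ran' -> 2
  'ate' -> 0
  'ate' -> 0

Encoded: [0, 3, 2, 0, 0]


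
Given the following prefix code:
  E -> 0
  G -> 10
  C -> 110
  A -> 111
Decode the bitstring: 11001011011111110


Decoding step by step:
Bits 110 -> C
Bits 0 -> E
Bits 10 -> G
Bits 110 -> C
Bits 111 -> A
Bits 111 -> A
Bits 10 -> G


Decoded message: CEGCAAG


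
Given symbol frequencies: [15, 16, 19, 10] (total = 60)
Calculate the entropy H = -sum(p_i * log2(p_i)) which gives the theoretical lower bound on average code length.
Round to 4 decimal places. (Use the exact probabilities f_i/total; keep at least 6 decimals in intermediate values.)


Per-symbol terms -p_i * log2(p_i) with p_i = f_i/60:
  p = 15/60 = 0.250000: log2(p) = -2.000000, -p*log2(p) = 0.500000
  p = 16/60 = 0.266667: log2(p) = -1.906891, -p*log2(p) = 0.508504
  p = 19/60 = 0.316667: log2(p) = -1.658963, -p*log2(p) = 0.525338
  p = 10/60 = 0.166667: log2(p) = -2.584963, -p*log2(p) = 0.430827
H = 0.500000 + 0.508504 + 0.525338 + 0.430827 = 1.964669

H = 1.9647 bits/symbol


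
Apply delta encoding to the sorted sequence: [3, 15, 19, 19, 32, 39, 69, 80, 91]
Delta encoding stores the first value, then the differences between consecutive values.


First value: 3
Deltas:
  15 - 3 = 12
  19 - 15 = 4
  19 - 19 = 0
  32 - 19 = 13
  39 - 32 = 7
  69 - 39 = 30
  80 - 69 = 11
  91 - 80 = 11


Delta encoded: [3, 12, 4, 0, 13, 7, 30, 11, 11]


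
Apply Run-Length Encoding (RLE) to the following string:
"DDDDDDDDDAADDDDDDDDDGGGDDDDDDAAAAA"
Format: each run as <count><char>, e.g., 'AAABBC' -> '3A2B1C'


Scanning runs left to right:
  i=0: run of 'D' x 9 -> '9D'
  i=9: run of 'A' x 2 -> '2A'
  i=11: run of 'D' x 9 -> '9D'
  i=20: run of 'G' x 3 -> '3G'
  i=23: run of 'D' x 6 -> '6D'
  i=29: run of 'A' x 5 -> '5A'

RLE = 9D2A9D3G6D5A


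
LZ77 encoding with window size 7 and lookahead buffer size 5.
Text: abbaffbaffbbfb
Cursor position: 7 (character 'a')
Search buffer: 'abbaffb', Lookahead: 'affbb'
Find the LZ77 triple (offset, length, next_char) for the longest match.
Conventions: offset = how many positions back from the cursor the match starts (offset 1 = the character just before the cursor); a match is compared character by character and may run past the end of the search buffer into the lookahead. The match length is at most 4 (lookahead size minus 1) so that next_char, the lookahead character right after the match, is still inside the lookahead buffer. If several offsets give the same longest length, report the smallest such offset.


Try each offset into the search buffer:
  offset=1 (pos 6, char 'b'): match length 0
  offset=2 (pos 5, char 'f'): match length 0
  offset=3 (pos 4, char 'f'): match length 0
  offset=4 (pos 3, char 'a'): match length 4
  offset=5 (pos 2, char 'b'): match length 0
  offset=6 (pos 1, char 'b'): match length 0
  offset=7 (pos 0, char 'a'): match length 1
Longest match has length 4 at offset 4.
next_char = character at position 7 + 4 = 11 -> 'b'

Best match: offset=4, length=4 (matching 'affb' starting at position 3)
LZ77 triple: (4, 4, 'b')


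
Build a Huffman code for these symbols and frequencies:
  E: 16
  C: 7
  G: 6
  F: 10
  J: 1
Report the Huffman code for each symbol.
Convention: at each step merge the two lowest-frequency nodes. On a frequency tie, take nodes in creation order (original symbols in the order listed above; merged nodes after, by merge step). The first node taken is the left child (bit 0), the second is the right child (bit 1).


Huffman tree construction:
Step 1: Merge J(1) + G(6) = 7
Step 2: Merge C(7) + (J+G)(7) = 14
Step 3: Merge F(10) + (C+(J+G))(14) = 24
Step 4: Merge E(16) + (F+(C+(J+G)))(24) = 40
Read each symbol's code off the tree from the root (left child = 0, right child = 1).

Codes:
  E: 0 (length 1)
  C: 110 (length 3)
  G: 1111 (length 4)
  F: 10 (length 2)
  J: 1110 (length 4)
Average code length: 85/40 = 2.1250 bits/symbol


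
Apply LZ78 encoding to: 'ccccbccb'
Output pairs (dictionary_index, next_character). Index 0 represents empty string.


LZ78 encoding steps:
Dictionary: {0: ''}
Step 1: w='' (idx 0), next='c' -> output (0, 'c'), add 'c' as idx 1
Step 2: w='c' (idx 1), next='c' -> output (1, 'c'), add 'cc' as idx 2
Step 3: w='c' (idx 1), next='b' -> output (1, 'b'), add 'cb' as idx 3
Step 4: w='cc' (idx 2), next='b' -> output (2, 'b'), add 'ccb' as idx 4


Encoded: [(0, 'c'), (1, 'c'), (1, 'b'), (2, 'b')]


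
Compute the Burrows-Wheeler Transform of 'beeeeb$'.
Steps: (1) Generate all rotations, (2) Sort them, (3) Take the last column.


Rotations (sorted):
  0: $beeeeb -> last char: b
  1: b$beeee -> last char: e
  2: beeeeb$ -> last char: $
  3: eb$beee -> last char: e
  4: eeb$bee -> last char: e
  5: eeeb$be -> last char: e
  6: eeeeb$b -> last char: b


BWT = be$eeeb


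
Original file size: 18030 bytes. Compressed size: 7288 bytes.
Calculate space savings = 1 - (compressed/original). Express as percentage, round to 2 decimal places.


ratio = compressed/original = 7288/18030 = 0.404215
savings = 1 - ratio = 1 - 0.404215 = 0.595785
as a percentage: 0.595785 * 100 = 59.58%

Space savings = 1 - 7288/18030 = 59.58%


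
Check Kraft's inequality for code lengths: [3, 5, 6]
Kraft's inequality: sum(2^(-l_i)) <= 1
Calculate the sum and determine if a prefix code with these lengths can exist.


Sum = 2^(-3) + 2^(-5) + 2^(-6)
    = 0.125 + 0.03125 + 0.015625
    = 11/64 = 0.171875
Since 0.171875 <= 1, Kraft's inequality IS satisfied.
A prefix code with these lengths CAN exist.

Kraft sum = 0.171875. Satisfied.


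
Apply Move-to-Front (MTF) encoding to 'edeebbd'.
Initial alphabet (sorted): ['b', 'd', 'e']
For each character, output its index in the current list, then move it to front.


MTF encoding:
'e': index 2 in ['b', 'd', 'e'] -> ['e', 'b', 'd']
'd': index 2 in ['e', 'b', 'd'] -> ['d', 'e', 'b']
'e': index 1 in ['d', 'e', 'b'] -> ['e', 'd', 'b']
'e': index 0 in ['e', 'd', 'b'] -> ['e', 'd', 'b']
'b': index 2 in ['e', 'd', 'b'] -> ['b', 'e', 'd']
'b': index 0 in ['b', 'e', 'd'] -> ['b', 'e', 'd']
'd': index 2 in ['b', 'e', 'd'] -> ['d', 'b', 'e']


Output: [2, 2, 1, 0, 2, 0, 2]


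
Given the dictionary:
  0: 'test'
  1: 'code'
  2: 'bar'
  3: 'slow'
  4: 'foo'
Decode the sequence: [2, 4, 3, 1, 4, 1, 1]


Look up each index in the dictionary:
  2 -> 'bar'
  4 -> 'foo'
  3 -> 'slow'
  1 -> 'code'
  4 -> 'foo'
  1 -> 'code'
  1 -> 'code'

Decoded: "bar foo slow code foo code code"


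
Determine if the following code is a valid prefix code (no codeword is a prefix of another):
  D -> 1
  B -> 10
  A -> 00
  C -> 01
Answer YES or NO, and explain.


Checking each pair (does one codeword prefix another?):
  D='1' vs B='10': prefix -- VIOLATION

NO -- this is NOT a valid prefix code. D (1) is a prefix of B (10).


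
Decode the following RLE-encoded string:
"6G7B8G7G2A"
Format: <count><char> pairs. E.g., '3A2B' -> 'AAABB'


Expanding each <count><char> pair:
  6G -> 'GGGGGG'
  7B -> 'BBBBBBB'
  8G -> 'GGGGGGGG'
  7G -> 'GGGGGGG'
  2A -> 'AA'

Decoded = GGGGGGBBBBBBBGGGGGGGGGGGGGGGAA


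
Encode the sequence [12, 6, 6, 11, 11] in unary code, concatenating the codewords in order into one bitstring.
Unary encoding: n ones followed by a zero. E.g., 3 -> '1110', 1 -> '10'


Encode each number as n ones followed by a terminating 0:
  12 -> 1111111111110 (13 bits)
  6 -> 1111110 (7 bits)
  6 -> 1111110 (7 bits)
  11 -> 111111111110 (12 bits)
  11 -> 111111111110 (12 bits)
Total length = 13 + 7 + 7 + 12 + 12 = 51 bits.

Unary([12, 6, 6, 11, 11]) = 111111111111011111101111110111111111110111111111110 (51 bits)


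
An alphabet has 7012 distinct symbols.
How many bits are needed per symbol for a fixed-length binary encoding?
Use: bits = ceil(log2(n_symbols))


log2(7012) = 12.7756
Bracket: 2^12 = 4096 < 7012 <= 2^13 = 8192
So ceil(log2(7012)) = 13

bits = ceil(log2(7012)) = ceil(12.7756) = 13 bits


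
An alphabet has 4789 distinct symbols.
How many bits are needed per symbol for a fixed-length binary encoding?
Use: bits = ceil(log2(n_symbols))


log2(4789) = 12.2255
Bracket: 2^12 = 4096 < 4789 <= 2^13 = 8192
So ceil(log2(4789)) = 13

bits = ceil(log2(4789)) = ceil(12.2255) = 13 bits


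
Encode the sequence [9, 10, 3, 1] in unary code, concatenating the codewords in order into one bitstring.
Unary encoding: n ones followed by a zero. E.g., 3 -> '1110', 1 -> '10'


Encode each number as n ones followed by a terminating 0:
  9 -> 1111111110 (10 bits)
  10 -> 11111111110 (11 bits)
  3 -> 1110 (4 bits)
  1 -> 10 (2 bits)
Total length = 10 + 11 + 4 + 2 = 27 bits.

Unary([9, 10, 3, 1]) = 111111111011111111110111010 (27 bits)


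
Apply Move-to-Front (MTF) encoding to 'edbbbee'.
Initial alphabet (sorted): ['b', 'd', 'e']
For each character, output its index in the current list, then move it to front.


MTF encoding:
'e': index 2 in ['b', 'd', 'e'] -> ['e', 'b', 'd']
'd': index 2 in ['e', 'b', 'd'] -> ['d', 'e', 'b']
'b': index 2 in ['d', 'e', 'b'] -> ['b', 'd', 'e']
'b': index 0 in ['b', 'd', 'e'] -> ['b', 'd', 'e']
'b': index 0 in ['b', 'd', 'e'] -> ['b', 'd', 'e']
'e': index 2 in ['b', 'd', 'e'] -> ['e', 'b', 'd']
'e': index 0 in ['e', 'b', 'd'] -> ['e', 'b', 'd']


Output: [2, 2, 2, 0, 0, 2, 0]


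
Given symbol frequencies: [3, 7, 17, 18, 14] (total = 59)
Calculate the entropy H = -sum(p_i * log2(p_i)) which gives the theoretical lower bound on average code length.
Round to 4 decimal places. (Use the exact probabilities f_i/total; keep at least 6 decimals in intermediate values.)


Per-symbol terms -p_i * log2(p_i) with p_i = f_i/59:
  p = 3/59 = 0.050847: log2(p) = -4.297681, -p*log2(p) = 0.218526
  p = 7/59 = 0.118644: log2(p) = -3.075288, -p*log2(p) = 0.364865
  p = 17/59 = 0.288136: log2(p) = -1.795180, -p*log2(p) = 0.517255
  p = 18/59 = 0.305085: log2(p) = -1.712718, -p*log2(p) = 0.522524
  p = 14/59 = 0.237288: log2(p) = -2.075288, -p*log2(p) = 0.492441
H = 0.218526 + 0.364865 + 0.517255 + 0.522524 + 0.492441 = 2.115611

H = 2.1156 bits/symbol


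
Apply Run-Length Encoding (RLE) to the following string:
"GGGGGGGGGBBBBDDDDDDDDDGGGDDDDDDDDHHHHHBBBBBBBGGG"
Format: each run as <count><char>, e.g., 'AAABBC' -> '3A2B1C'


Scanning runs left to right:
  i=0: run of 'G' x 9 -> '9G'
  i=9: run of 'B' x 4 -> '4B'
  i=13: run of 'D' x 9 -> '9D'
  i=22: run of 'G' x 3 -> '3G'
  i=25: run of 'D' x 8 -> '8D'
  i=33: run of 'H' x 5 -> '5H'
  i=38: run of 'B' x 7 -> '7B'
  i=45: run of 'G' x 3 -> '3G'

RLE = 9G4B9D3G8D5H7B3G


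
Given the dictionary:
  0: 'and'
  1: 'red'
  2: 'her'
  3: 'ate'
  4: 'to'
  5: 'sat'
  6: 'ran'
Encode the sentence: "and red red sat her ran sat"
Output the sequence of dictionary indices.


Look up each word in the dictionary:
  'and' -> 0
  'red' -> 1
  'red' -> 1
  'sat' -> 5
  'her' -> 2
  'ran' -> 6
  'sat' -> 5

Encoded: [0, 1, 1, 5, 2, 6, 5]


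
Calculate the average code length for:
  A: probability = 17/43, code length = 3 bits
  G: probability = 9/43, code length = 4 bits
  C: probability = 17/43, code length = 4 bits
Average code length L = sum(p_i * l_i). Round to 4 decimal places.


Weighted contributions p_i * l_i:
  A: (17/43) * 3 = 51/43
  G: (9/43) * 4 = 36/43
  C: (17/43) * 4 = 68/43
Sum = (51 + 36 + 68)/43 = 155/43

L = 155/43 = 3.6047 bits/symbol


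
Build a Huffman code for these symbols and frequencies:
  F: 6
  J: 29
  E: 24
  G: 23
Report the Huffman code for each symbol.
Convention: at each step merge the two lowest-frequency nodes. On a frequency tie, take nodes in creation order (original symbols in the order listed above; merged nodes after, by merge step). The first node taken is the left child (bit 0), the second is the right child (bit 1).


Huffman tree construction:
Step 1: Merge F(6) + G(23) = 29
Step 2: Merge E(24) + J(29) = 53
Step 3: Merge (F+G)(29) + (E+J)(53) = 82
Read each symbol's code off the tree from the root (left child = 0, right child = 1).

Codes:
  F: 00 (length 2)
  J: 11 (length 2)
  E: 10 (length 2)
  G: 01 (length 2)
Average code length: 164/82 = 2.0000 bits/symbol


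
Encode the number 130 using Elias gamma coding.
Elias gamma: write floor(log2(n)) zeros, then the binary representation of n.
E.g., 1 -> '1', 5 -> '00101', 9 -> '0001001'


num_bits = floor(log2(130)) + 1 = 8
leading_zeros = num_bits - 1 = 7
binary(130) = 10000010

Elias gamma(130) = '0000000' + '10000010' = 000000010000010 (15 bits)


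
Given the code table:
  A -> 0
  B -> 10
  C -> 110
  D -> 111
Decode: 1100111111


Decoding:
110 -> C
0 -> A
111 -> D
111 -> D


Result: CADD


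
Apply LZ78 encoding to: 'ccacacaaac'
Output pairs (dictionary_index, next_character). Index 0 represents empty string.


LZ78 encoding steps:
Dictionary: {0: ''}
Step 1: w='' (idx 0), next='c' -> output (0, 'c'), add 'c' as idx 1
Step 2: w='c' (idx 1), next='a' -> output (1, 'a'), add 'ca' as idx 2
Step 3: w='ca' (idx 2), next='c' -> output (2, 'c'), add 'cac' as idx 3
Step 4: w='' (idx 0), next='a' -> output (0, 'a'), add 'a' as idx 4
Step 5: w='a' (idx 4), next='a' -> output (4, 'a'), add 'aa' as idx 5
Step 6: w='c' (idx 1), end of input -> output (1, '')


Encoded: [(0, 'c'), (1, 'a'), (2, 'c'), (0, 'a'), (4, 'a'), (1, '')]
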